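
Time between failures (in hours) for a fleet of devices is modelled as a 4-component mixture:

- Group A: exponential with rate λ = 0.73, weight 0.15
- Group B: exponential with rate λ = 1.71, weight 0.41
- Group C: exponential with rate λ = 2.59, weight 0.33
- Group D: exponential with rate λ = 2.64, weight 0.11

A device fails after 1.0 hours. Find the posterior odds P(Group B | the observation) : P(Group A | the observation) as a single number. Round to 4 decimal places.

Only the two components matter; the odds are (P(Z=i) f_i(x)) / (P(Z=j) f_j(x)).
Component likelihoods at x = 1.0 hours:
  f_A = 0.73·e^(−0.73·1.0) = 0.73·e^(−0.7300) = 0.351794
  f_B = 1.71·e^(−1.71·1.0) = 1.71·e^(−1.7100) = 0.309281
  f_C = 2.59·e^(−2.59·1.0) = 2.59·e^(−2.5900) = 0.194302
  f_D = 2.64·e^(−2.64·1.0) = 2.64·e^(−2.6400) = 0.188394
Odds = (0.41/0.15) × (0.309281/0.351794) = 2.73333 × 0.879153 ≈ 2.4030

2.4030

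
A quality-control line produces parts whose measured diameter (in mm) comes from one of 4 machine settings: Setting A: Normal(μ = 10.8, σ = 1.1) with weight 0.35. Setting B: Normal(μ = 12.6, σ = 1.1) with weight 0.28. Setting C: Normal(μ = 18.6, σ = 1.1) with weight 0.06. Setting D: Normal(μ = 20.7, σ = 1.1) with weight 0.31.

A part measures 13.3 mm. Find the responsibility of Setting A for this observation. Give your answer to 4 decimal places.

0.1037

P(component k | x) = w_k·f_k(x) / marginal(x), where marginal(x) = Σ_j w_j·f_j(x).
Normal densities:
  p_A = (1/(1.1·√(2π)))·exp(−(13.3−10.8)²/(2·1.1²)) = 0.362675·exp(-2.58264) = 0.0274087
  p_B = (1/(1.1·√(2π)))·exp(−(13.3−12.6)²/(2·1.1²)) = 0.362675·exp(-0.20248) = 0.296198
  p_C = (1/(1.1·√(2π)))·exp(−(13.3−18.6)²/(2·1.1²)) = 0.362675·exp(-11.60744) = 3.29967e-06
  p_D = (1/(1.1·√(2π)))·exp(−(13.3−20.7)²/(2·1.1²)) = 0.362675·exp(-22.62810) = 5.39832e-11
Multiply by the mixture weights:
  w_A·p_A = 0.35 × 0.0274087 = 0.00959306
  w_B·p_B = 0.28 × 0.296198 = 0.0829354
  w_C·p_C = 0.06 × 3.29967e-06 = 1.9798e-07
  w_D·p_D = 0.31 × 5.39832e-11 = 1.67348e-11
Denominator: 0.00959306 + 0.0829354 + 1.9798e-07 + 1.67348e-11 = 0.0925286
P(Setting A | the observation) ≈ 0.1037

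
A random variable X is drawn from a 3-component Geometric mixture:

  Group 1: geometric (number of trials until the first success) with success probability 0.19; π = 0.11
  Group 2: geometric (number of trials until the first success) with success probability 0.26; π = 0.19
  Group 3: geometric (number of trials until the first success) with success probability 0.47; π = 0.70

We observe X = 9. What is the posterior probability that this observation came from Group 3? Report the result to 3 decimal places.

P(component k | x) = P(Z=k)·f_k(x) / marginal(x), where marginal(x) = Σ_j P(Z=j)·f_j(x).
Evaluate each component's likelihood at the observed value:
  p_1 = 0.0352074
  p_2 = 0.0233791
  p_3 = 0.00292621
Multiply by the mixture weights:
  P(Z=1)·p_1 = 0.11 × 0.0352074 = 0.00387281
  P(Z=2)·p_2 = 0.19 × 0.0233791 = 0.00444202
  P(Z=3)·p_3 = 0.70 × 0.00292621 = 0.00204834
Marginal: 0.00387281 + 0.00444202 + 0.00204834 = 0.0103632
So the posterior for Group 3 is 0.00204834 / 0.0103632 ≈ 0.198.

0.198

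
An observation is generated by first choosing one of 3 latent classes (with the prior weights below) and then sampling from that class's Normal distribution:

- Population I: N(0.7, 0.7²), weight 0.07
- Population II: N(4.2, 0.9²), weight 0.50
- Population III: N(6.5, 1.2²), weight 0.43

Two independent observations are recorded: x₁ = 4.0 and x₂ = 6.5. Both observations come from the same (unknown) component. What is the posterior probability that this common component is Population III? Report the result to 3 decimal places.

Apply Bayes' rule: the posterior for each component is proportional to its prior times its likelihood at x.
Since both observations come from the same component, the likelihood for component k is f_k(x₁)·f_k(x₂).
  f_I = [(1/(0.7·√(2π)))·exp(−(4.0−0.7)²/(2·0.7²)) = 0.569918·exp(-11.11224) = 8.50796e-06] × [7.04676e-16] = 5.99535e-21
  f_II = [(1/(0.9·√(2π)))·exp(−(4.0−4.2)²/(2·0.9²)) = 0.443269·exp(-0.02469) = 0.432458] × [0.0169242] = 0.00731902
  f_III = [(1/(1.2·√(2π)))·exp(−(4.0−6.5)²/(2·1.2²)) = 0.332452·exp(-2.17014) = 0.0379533] × [0.332452] = 0.0126176
Weight by the priors:
  π_I·f_I = 0.07 × 5.99535e-21 = 4.19675e-22
  π_II·f_II = 0.50 × 0.00731902 = 0.00365951
  π_III·f_III = 0.43 × 0.0126176 = 0.00542559
Evidence: 4.19675e-22 + 0.00365951 + 0.00542559 = 0.00908509
Responsibility of Population III: 0.00542559 / 0.00908509 ≈ 0.597

0.597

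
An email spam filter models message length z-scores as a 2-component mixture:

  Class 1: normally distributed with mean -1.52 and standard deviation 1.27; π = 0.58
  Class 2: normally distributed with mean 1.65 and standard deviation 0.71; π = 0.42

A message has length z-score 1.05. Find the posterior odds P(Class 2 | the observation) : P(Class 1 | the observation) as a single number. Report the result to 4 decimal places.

Since P(k|x) ∝ w_k f_k(x), the posterior odds are w_i f_i(x) / (w_j f_j(x)).
Component likelihoods at x = 1.05:
  f_1 = 0.0405395
  f_2 = 0.393167
0.16513 / 0.0235129 ≈ 7.0230

7.0230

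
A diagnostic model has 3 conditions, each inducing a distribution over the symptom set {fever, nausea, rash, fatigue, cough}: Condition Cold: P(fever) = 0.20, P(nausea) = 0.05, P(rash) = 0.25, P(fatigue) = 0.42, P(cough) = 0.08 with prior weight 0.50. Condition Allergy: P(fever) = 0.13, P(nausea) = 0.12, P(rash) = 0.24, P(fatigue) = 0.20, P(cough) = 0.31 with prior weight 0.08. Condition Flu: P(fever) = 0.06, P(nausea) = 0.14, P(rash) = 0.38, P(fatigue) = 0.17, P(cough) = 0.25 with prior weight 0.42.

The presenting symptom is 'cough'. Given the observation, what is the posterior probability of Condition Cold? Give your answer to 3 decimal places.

0.236

By Bayes' theorem, P(k | x) = π_k f_k(x) / Σ_j π_j f_j(x).
Evaluate each component's likelihood at the observed value:
  L_Cold = 0.08
  L_Allergy = 0.31
  L_Flu = 0.25
Prior × likelihood for each component:
  π_Cold·L_Cold = 0.50 × 0.08 = 0.04
  π_Allergy·L_Allergy = 0.08 × 0.31 = 0.0248
  π_Flu·L_Flu = 0.42 × 0.25 = 0.105
Normaliser: 0.04 + 0.0248 + 0.105 = 0.1698
P(Condition Cold | data) = 0.04 / 0.1698 ≈ 0.236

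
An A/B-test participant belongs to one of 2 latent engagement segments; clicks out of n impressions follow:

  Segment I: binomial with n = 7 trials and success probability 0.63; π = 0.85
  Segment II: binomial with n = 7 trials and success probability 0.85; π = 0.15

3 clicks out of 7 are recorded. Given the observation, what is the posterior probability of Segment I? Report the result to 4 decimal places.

Posterior ∝ prior × likelihood, so P(k | x) ∝ π_k f_k(x); normalise over all components.
Component likelihoods at x = 3 clicks out of 7:
  f_I = C(7,3)·0.63^3·0.37^4 = 35·0.250047·0.0187416 = 0.16402
  f_II = C(7,3)·0.85^3·0.15^4 = 35·0.614125·0.00050625 = 0.0108815
Prior × likelihood for each component:
  π_I·f_I = 0.85 × 0.16402 = 0.139417
  π_II·f_II = 0.15 × 0.0108815 = 0.00163223
Denominator: 0.139417 + 0.00163223 = 0.141049
P(Segment I | x) ≈ 0.9884

0.9884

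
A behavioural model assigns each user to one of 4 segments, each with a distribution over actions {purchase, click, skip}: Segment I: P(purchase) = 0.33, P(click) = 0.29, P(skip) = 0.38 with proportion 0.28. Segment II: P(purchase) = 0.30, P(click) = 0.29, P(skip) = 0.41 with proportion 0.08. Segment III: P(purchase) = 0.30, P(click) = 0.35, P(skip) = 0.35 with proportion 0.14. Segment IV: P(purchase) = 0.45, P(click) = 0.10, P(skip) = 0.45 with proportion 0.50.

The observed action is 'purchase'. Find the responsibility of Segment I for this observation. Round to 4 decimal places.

By Bayes' theorem, P(k | x) = π_k f_k(x) / Σ_j π_j f_j(x).
Component likelihoods at x = 'purchase':
  L_I = P(purchase | comp) = 0.33
  L_II = P(purchase | comp) = 0.30
  L_III = P(purchase | comp) = 0.30
  L_IV = P(purchase | comp) = 0.45
Unnormalised posteriors:
  π_I·L_I = 0.28 × 0.33 = 0.0924
  π_II·L_II = 0.08 × 0.3 = 0.024
  π_III·L_III = 0.14 × 0.3 = 0.042
  π_IV·L_IV = 0.50 × 0.45 = 0.225
Sum: 0.0924 + 0.024 + 0.042 + 0.225 = 0.3834
So the posterior for Segment I is 0.0924 / 0.3834 ≈ 0.2410.

0.2410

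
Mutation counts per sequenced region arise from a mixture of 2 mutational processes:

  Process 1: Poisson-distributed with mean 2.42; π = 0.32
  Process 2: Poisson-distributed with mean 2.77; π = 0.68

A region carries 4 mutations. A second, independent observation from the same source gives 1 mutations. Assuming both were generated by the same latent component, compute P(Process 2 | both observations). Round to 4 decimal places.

The responsibility of component k is w_k f_k(x) divided by Σ_j w_j f_j(x).
Since both observations come from the same component, the likelihood for component k is f_k(x₁)·f_k(x₂).
  L_1 = [e^(−2.42)·2.42^4/4! = 0.127074] × [0.21519] = 0.0273451
  L_2 = [e^(−2.77)·2.77^4/4! = 0.153714] × [0.173574] = 0.0266806
Unnormalised posteriors:
  w_1·L_1 = 0.32 × 0.0273451 = 0.00875045
  w_2·L_2 = 0.68 × 0.0266806 = 0.0181428
Sum: 0.00875045 + 0.0181428 = 0.0268933
So the posterior for Process 2 is 0.0181428 / 0.0268933 ≈ 0.6746.

0.6746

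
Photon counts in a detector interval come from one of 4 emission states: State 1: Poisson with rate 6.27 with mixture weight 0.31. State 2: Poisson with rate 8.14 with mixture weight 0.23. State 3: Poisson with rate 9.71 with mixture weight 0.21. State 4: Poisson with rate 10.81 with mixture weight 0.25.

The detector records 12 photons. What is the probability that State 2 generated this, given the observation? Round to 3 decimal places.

By Bayes' theorem, P(k | x) = π_k f_k(x) / Σ_j π_j f_j(x).
Poisson probabilities:
  f_1 = 0.014583
  f_2 = 0.0515227
  f_3 = 0.0889804
  f_4 = 0.107361
Multiply by the mixture weights:
  π_1·f_1 = 0.31 × 0.014583 = 0.00452073
  π_2·f_2 = 0.23 × 0.0515227 = 0.0118502
  π_3·f_3 = 0.21 × 0.0889804 = 0.0186859
  π_4·f_4 = 0.25 × 0.107361 = 0.0268403
Evidence: 0.00452073 + 0.0118502 + 0.0186859 + 0.0268403 = 0.0618972
Responsibility of State 2: 0.0118502 / 0.0618972 ≈ 0.191

0.191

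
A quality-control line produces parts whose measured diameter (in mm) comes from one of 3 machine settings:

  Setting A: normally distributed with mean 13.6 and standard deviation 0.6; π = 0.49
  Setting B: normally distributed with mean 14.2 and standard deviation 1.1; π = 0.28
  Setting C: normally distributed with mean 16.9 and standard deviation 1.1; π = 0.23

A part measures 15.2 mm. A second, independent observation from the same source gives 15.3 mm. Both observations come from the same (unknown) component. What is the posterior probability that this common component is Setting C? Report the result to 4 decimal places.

Apply Bayes' rule: the posterior for each component is proportional to its prior times its likelihood at x.
Since both observations come from the same component, the likelihood for component k is f_k(x₁)·f_k(x₂).
  L_A = [(1/(0.6·√(2π)))·exp(−(15.2−13.6)²/(2·0.6²)) = 0.664904·exp(-3.55556) = 0.0189933] × [0.0120102] = 0.000228113
  L_B = [(1/(1.1·√(2π)))·exp(−(15.2−14.2)²/(2·1.1²)) = 0.362675·exp(-0.41322) = 0.239915] × [0.219973] = 0.0527748
  L_C = [(1/(1.1·√(2π)))·exp(−(15.2−16.9)²/(2·1.1²)) = 0.362675·exp(-1.19421) = 0.109869] × [0.125921] = 0.0138349
Multiply by the mixture weights:
  w_A·L_A = 0.49 × 0.000228113 = 0.000111775
  w_B·L_B = 0.28 × 0.0527748 = 0.014777
  w_C·L_C = 0.23 × 0.0138349 = 0.00318202
Marginal: 0.000111775 + 0.014777 + 0.00318202 = 0.0180708
Responsibility of Setting C: 0.00318202 / 0.0180708 ≈ 0.1761

0.1761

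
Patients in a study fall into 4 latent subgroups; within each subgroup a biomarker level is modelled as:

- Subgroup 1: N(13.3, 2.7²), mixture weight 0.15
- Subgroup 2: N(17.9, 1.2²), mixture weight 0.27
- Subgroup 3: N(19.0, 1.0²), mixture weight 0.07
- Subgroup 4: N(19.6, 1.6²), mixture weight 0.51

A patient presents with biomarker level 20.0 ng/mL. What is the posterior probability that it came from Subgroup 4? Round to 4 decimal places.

P(component k | x) = π_k·f_k(x) / marginal(x), where marginal(x) = Σ_j π_j·f_j(x).
Evaluate each component's likelihood at the observed value:
  L_1 = 0.00679842
  L_2 = 0.0718978
  L_3 = 0.241971
  L_4 = 0.241668
Unnormalised posteriors:
  π_1·L_1 = 0.15 × 0.00679842 = 0.00101976
  π_2·L_2 = 0.27 × 0.0718978 = 0.0194124
  π_3·L_3 = 0.07 × 0.241971 = 0.016938
  π_4·L_4 = 0.51 × 0.241668 = 0.12325
Sum: 0.00101976 + 0.0194124 + 0.016938 + 0.12325 = 0.160621
Responsibility of Subgroup 4: 0.12325 / 0.160621 ≈ 0.7673

0.7673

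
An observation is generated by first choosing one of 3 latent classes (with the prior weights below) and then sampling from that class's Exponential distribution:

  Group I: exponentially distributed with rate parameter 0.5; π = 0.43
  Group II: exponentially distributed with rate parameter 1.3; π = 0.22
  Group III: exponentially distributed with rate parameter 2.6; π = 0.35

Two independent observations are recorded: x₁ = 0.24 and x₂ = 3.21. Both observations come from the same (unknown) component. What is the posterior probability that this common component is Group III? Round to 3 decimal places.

P(component k | x) = P(Z=k)·f_k(x) / marginal(x), where marginal(x) = Σ_j P(Z=j)·f_j(x).
Since both observations come from the same component, the likelihood for component k is f_k(x₁)·f_k(x₂).
  L_I = [0.44346] × [0.100445] = 0.0445433
  L_II = [0.951576] × [0.0200278] = 0.0190579
  L_III = [1.39307] × [0.000617094] = 0.000859657
Prior × likelihood for each component:
  P(Z=I)·L_I = 0.43 × 0.0445433 = 0.0191536
  P(Z=II)·L_II = 0.22 × 0.0190579 = 0.00419275
  P(Z=III)·L_III = 0.35 × 0.000859657 = 0.00030088
Marginal: 0.0191536 + 0.00419275 + 0.00030088 = 0.0236472
So the posterior for Group III is 0.00030088 / 0.0236472 ≈ 0.013.

0.013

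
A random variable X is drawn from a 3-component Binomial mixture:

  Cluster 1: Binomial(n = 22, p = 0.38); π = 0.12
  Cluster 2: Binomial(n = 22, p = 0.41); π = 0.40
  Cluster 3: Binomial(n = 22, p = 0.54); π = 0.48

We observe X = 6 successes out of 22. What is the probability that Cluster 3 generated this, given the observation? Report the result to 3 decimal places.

0.076

Apply Bayes' rule: the posterior for each component is proportional to its prior times its likelihood at x.
Evaluate each component's likelihood at the observed value:
  f_1 = 0.107098
  f_2 = 0.0764099
  f_3 = 0.00743537
Multiply by the mixture weights:
  π_1·f_1 = 0.12 × 0.107098 = 0.0128518
  π_2·f_2 = 0.40 × 0.0764099 = 0.030564
  π_3·f_3 = 0.48 × 0.00743537 = 0.00356898
Denominator: 0.0128518 + 0.030564 + 0.00356898 = 0.0469848
Responsibility of Cluster 3: 0.00356898 / 0.0469848 ≈ 0.076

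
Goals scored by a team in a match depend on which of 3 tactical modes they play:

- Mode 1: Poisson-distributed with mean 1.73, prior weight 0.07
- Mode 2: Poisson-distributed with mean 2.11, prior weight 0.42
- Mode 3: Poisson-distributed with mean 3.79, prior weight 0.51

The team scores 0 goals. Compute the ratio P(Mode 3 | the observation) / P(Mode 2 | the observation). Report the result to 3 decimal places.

Only the two components matter; the odds are (π_i f_i(x)) / (π_j f_j(x)).
Poisson probabilities:
  p_1 = e^(−1.73)·1.73^0/0! = 0.177284
  p_2 = e^(−2.11)·2.11^0/0! = 0.121238
  p_3 = e^(−3.79)·3.79^0/0! = 0.0225956
0.0115238 / 0.0509199 ≈ 0.226

0.226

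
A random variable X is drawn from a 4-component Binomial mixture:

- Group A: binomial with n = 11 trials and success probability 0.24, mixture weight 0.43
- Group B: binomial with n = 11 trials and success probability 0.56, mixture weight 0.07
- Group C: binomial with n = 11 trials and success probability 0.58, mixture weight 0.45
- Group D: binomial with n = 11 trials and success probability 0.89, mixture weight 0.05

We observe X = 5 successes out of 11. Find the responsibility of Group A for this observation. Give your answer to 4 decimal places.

0.2576

By Bayes' theorem, P(k | x) = w_k f_k(x) / Σ_j w_j f_j(x).
Evaluate each component's likelihood at the observed value:
  f_A = C(11,5)·0.24^5·0.76^6 = 462·0.000796262·0.1927 = 0.0708891
  f_B = C(11,5)·0.56^5·0.44^6 = 462·0.0550732·0.00725631 = 0.184628
  f_C = C(11,5)·0.58^5·0.42^6 = 462·0.0656357·0.00548903 = 0.166448
  f_D = C(11,5)·0.89^5·0.11^6 = 462·0.558406·1.77156e-06 = 0.000457034
Multiply by the mixture weights:
  w_A·f_A = 0.43 × 0.0708891 = 0.0304823
  w_B·f_B = 0.07 × 0.184628 = 0.012924
  w_C·f_C = 0.45 × 0.166448 = 0.0749014
  w_D·f_D = 0.05 × 0.000457034 = 2.28517e-05
Evidence: 0.0304823 + 0.012924 + 0.0749014 + 2.28517e-05 = 0.118331
Responsibility of Group A: 0.0304823 / 0.118331 ≈ 0.2576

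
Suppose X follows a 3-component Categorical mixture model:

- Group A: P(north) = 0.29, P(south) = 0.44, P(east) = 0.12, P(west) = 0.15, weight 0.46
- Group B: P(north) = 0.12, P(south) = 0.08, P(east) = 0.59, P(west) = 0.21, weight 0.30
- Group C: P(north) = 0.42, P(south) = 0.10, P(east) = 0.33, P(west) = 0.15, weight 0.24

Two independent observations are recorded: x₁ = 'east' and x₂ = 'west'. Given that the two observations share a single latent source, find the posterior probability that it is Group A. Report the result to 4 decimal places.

P(component k | x) = π_k·f_k(x) / marginal(x), where marginal(x) = Σ_j π_j·f_j(x).
Since both observations come from the same component, the likelihood for component k is f_k(x₁)·f_k(x₂).
  p_A = [0.12] × [0.15] = 0.018
  p_B = [0.59] × [0.21] = 0.1239
  p_C = [0.33] × [0.15] = 0.0495
Weight by the priors:
  π_A·p_A = 0.46 × 0.018 = 0.00828
  π_B·p_B = 0.30 × 0.1239 = 0.03717
  π_C·p_C = 0.24 × 0.0495 = 0.01188
Evidence: 0.00828 + 0.03717 + 0.01188 = 0.05733
Responsibility of Group A: 0.00828 / 0.05733 ≈ 0.1444

0.1444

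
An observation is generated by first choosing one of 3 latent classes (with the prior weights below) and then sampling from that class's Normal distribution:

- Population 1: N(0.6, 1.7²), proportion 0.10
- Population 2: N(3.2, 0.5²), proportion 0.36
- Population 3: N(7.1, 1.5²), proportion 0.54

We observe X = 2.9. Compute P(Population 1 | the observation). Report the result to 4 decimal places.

0.0373

By Bayes' theorem, P(k | x) = w_k f_k(x) / Σ_j w_j f_j(x).
Normal densities:
  L_1 = 0.0939689
  L_2 = 0.666449
  L_3 = 0.00527697
Multiply by the mixture weights:
  w_1·L_1 = 0.10 × 0.0939689 = 0.00939689
  w_2·L_2 = 0.36 × 0.666449 = 0.239922
  w_3·L_3 = 0.54 × 0.00527697 = 0.00284956
Denominator: 0.00939689 + 0.239922 + 0.00284956 = 0.252168
P(Population 1 | the observation) = 0.00939689 / 0.252168 ≈ 0.0373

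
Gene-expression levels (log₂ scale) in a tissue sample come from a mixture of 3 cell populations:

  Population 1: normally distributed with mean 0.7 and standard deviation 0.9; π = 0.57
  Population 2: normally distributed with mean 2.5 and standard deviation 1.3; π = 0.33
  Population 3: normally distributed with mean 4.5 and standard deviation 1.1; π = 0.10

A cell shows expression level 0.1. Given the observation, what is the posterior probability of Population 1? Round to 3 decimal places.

Posterior ∝ prior × likelihood, so P(k | x) ∝ w_k f_k(x); normalise over all components.
Evaluate each component's likelihood at the observed value:
  p_1 = 0.354942
  p_2 = 0.05583
  p_3 = 0.000121664
Unnormalised posteriors:
  w_1·p_1 = 0.57 × 0.354942 = 0.202317
  w_2·p_2 = 0.33 × 0.05583 = 0.0184239
  w_3·p_3 = 0.10 × 0.000121664 = 1.21664e-05
Evidence: 0.202317 + 0.0184239 + 1.21664e-05 = 0.220753
P(Population 1 | 0.1) = 0.202317 / 0.220753 ≈ 0.916

0.916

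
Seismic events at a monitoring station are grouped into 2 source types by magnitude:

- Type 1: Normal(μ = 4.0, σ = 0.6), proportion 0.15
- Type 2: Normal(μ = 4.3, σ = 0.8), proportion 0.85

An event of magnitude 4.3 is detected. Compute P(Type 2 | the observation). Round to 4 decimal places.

0.8281

Apply Bayes' rule: the posterior for each component is proportional to its prior times its likelihood at x.
Evaluate each component's likelihood at the observed value:
  L_1 = (1/(0.6·√(2π)))·exp(−(4.3−4.0)²/(2·0.6²)) = 0.664904·exp(-0.12500) = 0.586776
  L_2 = (1/(0.8·√(2π)))·exp(−(4.3−4.3)²/(2·0.8²)) = 0.498678·exp(-0.00000) = 0.498678
Weight by the priors:
  w_1·L_1 = 0.15 × 0.586776 = 0.0880163
  w_2·L_2 = 0.85 × 0.498678 = 0.423876
Normaliser: 0.0880163 + 0.423876 = 0.511893
So the posterior for Type 2 is 0.423876 / 0.511893 ≈ 0.8281.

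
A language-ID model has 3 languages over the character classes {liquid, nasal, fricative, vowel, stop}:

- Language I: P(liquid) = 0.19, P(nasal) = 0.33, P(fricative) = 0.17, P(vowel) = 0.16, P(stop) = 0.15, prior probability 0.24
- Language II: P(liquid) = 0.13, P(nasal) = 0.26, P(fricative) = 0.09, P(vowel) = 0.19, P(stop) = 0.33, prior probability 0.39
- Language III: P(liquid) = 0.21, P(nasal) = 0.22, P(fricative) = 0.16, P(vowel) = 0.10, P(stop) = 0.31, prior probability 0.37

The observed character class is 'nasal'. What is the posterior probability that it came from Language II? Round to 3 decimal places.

Apply Bayes' rule: the posterior for each component is proportional to its prior times its likelihood at x.
Evaluate each component's likelihood at the observed value:
  p_I = P(nasal | comp) = 0.33
  p_II = P(nasal | comp) = 0.26
  p_III = P(nasal | comp) = 0.22
Prior × likelihood for each component:
  π_I·p_I = 0.24 × 0.33 = 0.0792
  π_II·p_II = 0.39 × 0.26 = 0.1014
  π_III·p_III = 0.37 × 0.22 = 0.0814
Sum: 0.0792 + 0.1014 + 0.0814 = 0.262
P(Language II | 'nasal') = 0.1014 / 0.262 ≈ 0.387

0.387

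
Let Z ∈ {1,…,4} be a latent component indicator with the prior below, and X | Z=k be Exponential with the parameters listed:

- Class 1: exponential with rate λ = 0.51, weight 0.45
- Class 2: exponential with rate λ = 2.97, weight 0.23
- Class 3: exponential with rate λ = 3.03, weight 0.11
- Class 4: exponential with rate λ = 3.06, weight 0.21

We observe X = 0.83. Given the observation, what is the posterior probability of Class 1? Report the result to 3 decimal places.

0.526

By Bayes' theorem, P(k | x) = π_k f_k(x) / Σ_j π_j f_j(x).
Component likelihoods at x = 0.83:
  L_1 = 0.33399
  L_2 = 0.252451
  L_3 = 0.245039
  L_4 = 0.241379
Weight by the priors:
  π_1·L_1 = 0.45 × 0.33399 = 0.150295
  π_2·L_2 = 0.23 × 0.252451 = 0.0580637
  π_3·L_3 = 0.11 × 0.245039 = 0.0269543
  π_4·L_4 = 0.21 × 0.241379 = 0.0506897
Evidence: 0.150295 + 0.0580637 + 0.0269543 + 0.0506897 = 0.286003
Responsibility of Class 1: 0.150295 / 0.286003 ≈ 0.526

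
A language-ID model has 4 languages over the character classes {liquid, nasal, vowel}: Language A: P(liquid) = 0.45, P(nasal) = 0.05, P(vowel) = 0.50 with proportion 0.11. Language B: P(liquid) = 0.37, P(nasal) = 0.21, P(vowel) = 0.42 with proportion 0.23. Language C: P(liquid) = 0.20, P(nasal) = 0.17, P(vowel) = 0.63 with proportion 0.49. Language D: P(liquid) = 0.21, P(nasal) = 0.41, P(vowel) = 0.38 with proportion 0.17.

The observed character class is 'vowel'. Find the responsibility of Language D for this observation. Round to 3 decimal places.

By Bayes' theorem, P(k | x) = P(Z=k) f_k(x) / Σ_j P(Z=j) f_j(x).
Evaluate each component's likelihood at the observed value:
  f_A = 0.5
  f_B = 0.42
  f_C = 0.63
  f_D = 0.38
Prior × likelihood for each component:
  P(Z=A)·f_A = 0.11 × 0.5 = 0.055
  P(Z=B)·f_B = 0.23 × 0.42 = 0.0966
  P(Z=C)·f_C = 0.49 × 0.63 = 0.3087
  P(Z=D)·f_D = 0.17 × 0.38 = 0.0646
Evidence: 0.055 + 0.0966 + 0.3087 + 0.0646 = 0.5249
So the posterior for Language D is 0.0646 / 0.5249 ≈ 0.123.

0.123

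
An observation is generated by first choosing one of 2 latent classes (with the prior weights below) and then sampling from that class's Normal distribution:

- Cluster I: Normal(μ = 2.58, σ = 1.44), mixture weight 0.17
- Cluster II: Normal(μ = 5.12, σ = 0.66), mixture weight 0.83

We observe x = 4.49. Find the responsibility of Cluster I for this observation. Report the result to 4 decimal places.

P(component k | x) = P(Z=k)·f_k(x) / marginal(x), where marginal(x) = Σ_j P(Z=j)·f_j(x).
Normal densities:
  f_I = 0.114953
  f_II = 0.383275
Weight by the priors:
  P(Z=I)·f_I = 0.17 × 0.114953 = 0.0195419
  P(Z=II)·f_II = 0.83 × 0.383275 = 0.318119
Sum: 0.0195419 + 0.318119 = 0.33766
P(Cluster I | x) ≈ 0.0579

0.0579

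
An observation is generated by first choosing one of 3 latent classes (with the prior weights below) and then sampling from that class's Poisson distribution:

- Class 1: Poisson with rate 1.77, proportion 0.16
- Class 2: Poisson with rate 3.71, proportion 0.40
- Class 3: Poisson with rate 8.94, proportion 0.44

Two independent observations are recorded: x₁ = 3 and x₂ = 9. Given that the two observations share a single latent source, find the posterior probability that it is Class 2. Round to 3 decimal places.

P(component k | x) = π_k·f_k(x) / marginal(x), where marginal(x) = Σ_j π_j·f_j(x).
Since both observations come from the same component, the likelihood for component k is f_k(x₁)·f_k(x₂).
  f_1 = [0.157423] × [8.00378e-05] = 1.25998e-05
  f_2 = [0.208323] × [0.00898193] = 0.00187115
  f_3 = [0.0156052] × [0.131729] = 0.00205566
Prior × likelihood for each component:
  π_1·f_1 = 0.16 × 1.25998e-05 = 2.01596e-06
  π_2·f_2 = 0.40 × 0.00187115 = 0.000748458
  π_3·f_3 = 0.44 × 0.00205566 = 0.000904489
Denominator: 2.01596e-06 + 0.000748458 + 0.000904489 = 0.00165496
So the posterior for Class 2 is 0.000748458 / 0.00165496 ≈ 0.452.

0.452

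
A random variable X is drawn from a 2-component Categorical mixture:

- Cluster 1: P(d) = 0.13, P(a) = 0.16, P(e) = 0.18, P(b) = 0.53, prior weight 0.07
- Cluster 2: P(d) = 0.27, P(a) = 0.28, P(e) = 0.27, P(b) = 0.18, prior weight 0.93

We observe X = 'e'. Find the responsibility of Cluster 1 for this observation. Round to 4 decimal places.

0.0478

By Bayes' theorem, P(k | x) = P(Z=k) f_k(x) / Σ_j P(Z=j) f_j(x).
Component likelihoods at x = 'e':
  p_1 = P(e | comp) = 0.18
  p_2 = P(e | comp) = 0.27
Multiply by the mixture weights:
  P(Z=1)·p_1 = 0.07 × 0.18 = 0.0126
  P(Z=2)·p_2 = 0.93 × 0.27 = 0.2511
Sum: 0.0126 + 0.2511 = 0.2637
So the posterior for Cluster 1 is 0.0126 / 0.2637 ≈ 0.0478.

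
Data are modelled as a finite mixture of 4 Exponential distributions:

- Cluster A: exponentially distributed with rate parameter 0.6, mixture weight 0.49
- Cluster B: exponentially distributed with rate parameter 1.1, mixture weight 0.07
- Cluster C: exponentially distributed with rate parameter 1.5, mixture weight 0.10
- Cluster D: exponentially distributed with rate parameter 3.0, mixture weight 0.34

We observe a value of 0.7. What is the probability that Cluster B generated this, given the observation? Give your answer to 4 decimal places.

0.0878

Posterior ∝ prior × likelihood, so P(k | x) ∝ π_k f_k(x); normalise over all components.
Exponential densities:
  L_A = 0.394228
  L_B = 0.509314
  L_C = 0.524907
  L_D = 0.367369
Weight by the priors:
  π_A·L_A = 0.49 × 0.394228 = 0.193172
  π_B·L_B = 0.07 × 0.509314 = 0.035652
  π_C·L_C = 0.10 × 0.524907 = 0.0524907
  π_D·L_D = 0.34 × 0.367369 = 0.124906
Normaliser: 0.193172 + 0.035652 + 0.0524907 + 0.124906 = 0.40622
So the posterior for Cluster B is 0.035652 / 0.40622 ≈ 0.0878.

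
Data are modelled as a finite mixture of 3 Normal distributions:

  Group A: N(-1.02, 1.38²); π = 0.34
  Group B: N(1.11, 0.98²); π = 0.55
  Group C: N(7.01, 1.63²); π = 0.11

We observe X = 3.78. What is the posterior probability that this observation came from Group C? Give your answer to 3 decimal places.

0.399

Posterior ∝ prior × likelihood, so P(k | x) ∝ π_k f_k(x); normalise over all components.
Normal densities:
  p_A = (1/(1.38·√(2π)))·exp(−(3.78−-1.02)²/(2·1.38²)) = 0.289089·exp(-6.04915) = 0.000682211
  p_B = (1/(0.98·√(2π)))·exp(−(3.78−1.11)²/(2·0.98²)) = 0.407084·exp(-3.71142) = 0.00995024
  p_C = (1/(1.63·√(2π)))·exp(−(3.78−7.01)²/(2·1.63²)) = 0.244750·exp(-1.96336) = 0.0343595
Prior × likelihood for each component:
  π_A·p_A = 0.34 × 0.000682211 = 0.000231952
  π_B·p_B = 0.55 × 0.00995024 = 0.00547263
  π_C·p_C = 0.11 × 0.0343595 = 0.00377954
Evidence: 0.000231952 + 0.00547263 + 0.00377954 = 0.00948413
P(Group C | 3.78) = 0.00377954 / 0.00948413 ≈ 0.399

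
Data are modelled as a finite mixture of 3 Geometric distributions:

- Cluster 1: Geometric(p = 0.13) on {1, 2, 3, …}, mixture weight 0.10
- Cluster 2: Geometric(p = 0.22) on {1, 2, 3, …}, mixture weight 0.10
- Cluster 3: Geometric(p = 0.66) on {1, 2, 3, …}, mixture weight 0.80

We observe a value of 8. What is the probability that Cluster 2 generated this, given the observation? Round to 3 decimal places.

0.427

P(component k | x) = P(Z=k)·f_k(x) / marginal(x), where marginal(x) = Σ_j P(Z=j)·f_j(x).
Geometric probabilities:
  L_1 = 0.0490431
  L_2 = 0.0386443
  L_3 = 0.000346654
Prior × likelihood for each component:
  P(Z=1)·L_1 = 0.10 × 0.0490431 = 0.00490431
  P(Z=2)·L_2 = 0.10 × 0.0386443 = 0.00386443
  P(Z=3)·L_3 = 0.80 × 0.000346654 = 0.000277323
Sum: 0.00490431 + 0.00386443 + 0.000277323 = 0.00904606
So the posterior for Cluster 2 is 0.00386443 / 0.00904606 ≈ 0.427.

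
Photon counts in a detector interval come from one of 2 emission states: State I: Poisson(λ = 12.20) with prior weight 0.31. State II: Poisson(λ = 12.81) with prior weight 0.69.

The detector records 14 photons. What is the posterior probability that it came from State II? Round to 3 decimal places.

0.705

Apply Bayes' rule: the posterior for each component is proportional to its prior times its likelihood at x.
Evaluate each component's likelihood at the observed value:
  L_I = e^(−12.20)·12.20^14/14! = 0.0933763
  L_II = e^(−12.81)·12.81^14/14! = 0.100454
Multiply by the mixture weights:
  P(Z=I)·L_I = 0.31 × 0.0933763 = 0.0289466
  P(Z=II)·L_II = 0.69 × 0.100454 = 0.0693132
Denominator: 0.0289466 + 0.0693132 = 0.0982599
P(State II | data) = 0.0693132 / 0.0982599 ≈ 0.705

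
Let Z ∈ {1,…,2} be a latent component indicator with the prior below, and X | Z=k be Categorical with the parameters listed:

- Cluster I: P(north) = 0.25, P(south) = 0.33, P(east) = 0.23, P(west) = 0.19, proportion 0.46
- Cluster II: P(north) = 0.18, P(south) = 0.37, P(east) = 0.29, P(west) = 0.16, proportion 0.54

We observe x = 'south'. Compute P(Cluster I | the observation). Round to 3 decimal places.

The responsibility of component k is π_k f_k(x) divided by Σ_j π_j f_j(x).
Evaluate each component's likelihood at the observed value:
  f_I = 0.33
  f_II = 0.37
Unnormalised posteriors:
  π_I·f_I = 0.46 × 0.33 = 0.1518
  π_II·f_II = 0.54 × 0.37 = 0.1998
Marginal: 0.1518 + 0.1998 = 0.3516
So the posterior for Cluster I is 0.1518 / 0.3516 ≈ 0.432.

0.432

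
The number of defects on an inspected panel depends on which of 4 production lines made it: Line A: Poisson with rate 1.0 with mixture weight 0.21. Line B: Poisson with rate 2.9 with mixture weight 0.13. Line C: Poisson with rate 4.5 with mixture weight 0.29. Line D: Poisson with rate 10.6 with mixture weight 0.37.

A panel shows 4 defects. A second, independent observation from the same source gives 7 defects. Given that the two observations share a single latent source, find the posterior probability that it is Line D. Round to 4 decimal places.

0.0681

By Bayes' theorem, P(k | x) = π_k f_k(x) / Σ_j π_j f_j(x).
Since both observations come from the same component, the likelihood for component k is f_k(x₁)·f_k(x₂).
  L_A = [e^(−1.0)·1.0^4/4! = 0.0153283] × [7.2992e-05] = 1.11884e-06
  L_B = [e^(−2.9)·2.9^4/4! = 0.162154] × [0.0188322] = 0.00305371
  L_C = [e^(−4.5)·4.5^4/4! = 0.189808] × [0.0823629] = 0.0156331
  L_D = [e^(−10.6)·10.6^4/4! = 0.0131066] × [0.0743343] = 0.000974271
Unnormalised posteriors:
  π_A·L_A = 0.21 × 1.11884e-06 = 2.34957e-07
  π_B·L_B = 0.13 × 0.00305371 = 0.000396983
  π_C·L_C = 0.29 × 0.0156331 = 0.0045336
  π_D·L_D = 0.37 × 0.000974271 = 0.00036048
Normaliser: 2.34957e-07 + 0.000396983 + 0.0045336 + 0.00036048 = 0.0052913
Responsibility of Line D: 0.00036048 / 0.0052913 ≈ 0.0681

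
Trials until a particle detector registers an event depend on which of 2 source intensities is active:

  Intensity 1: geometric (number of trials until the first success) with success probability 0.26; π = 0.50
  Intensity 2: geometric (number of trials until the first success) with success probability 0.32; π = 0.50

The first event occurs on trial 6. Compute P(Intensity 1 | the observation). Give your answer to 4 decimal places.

Apply Bayes' rule: the posterior for each component is proportional to its prior times its likelihood at x.
Component likelihoods at x = 6:
  p_1 = 0.0576942
  p_2 = 0.0465259
Prior × likelihood for each component:
  w_1·p_1 = 0.50 × 0.0576942 = 0.0288471
  w_2·p_2 = 0.50 × 0.0465259 = 0.0232629
Sum: 0.0288471 + 0.0232629 = 0.05211
So the posterior for Intensity 1 is 0.0288471 / 0.05211 ≈ 0.5536.

0.5536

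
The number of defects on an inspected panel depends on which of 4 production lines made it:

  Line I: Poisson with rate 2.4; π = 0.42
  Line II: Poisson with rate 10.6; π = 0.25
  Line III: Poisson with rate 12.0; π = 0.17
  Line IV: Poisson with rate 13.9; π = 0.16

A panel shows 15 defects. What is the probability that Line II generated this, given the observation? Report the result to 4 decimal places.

0.2895

Posterior ∝ prior × likelihood, so P(k | x) ∝ π_k f_k(x); normalise over all components.
Poisson probabilities:
  f_I = 3.50237e-08
  f_II = 0.0456633
  f_III = 0.0723911
  f_IV = 0.0981814
Prior × likelihood for each component:
  π_I·f_I = 0.42 × 3.50237e-08 = 1.471e-08
  π_II·f_II = 0.25 × 0.0456633 = 0.0114158
  π_III·f_III = 0.17 × 0.0723911 = 0.0123065
  π_IV·f_IV = 0.16 × 0.0981814 = 0.015709
Sum: 1.471e-08 + 0.0114158 + 0.0123065 + 0.015709 = 0.0394313
Responsibility of Line II: 0.0114158 / 0.0394313 ≈ 0.2895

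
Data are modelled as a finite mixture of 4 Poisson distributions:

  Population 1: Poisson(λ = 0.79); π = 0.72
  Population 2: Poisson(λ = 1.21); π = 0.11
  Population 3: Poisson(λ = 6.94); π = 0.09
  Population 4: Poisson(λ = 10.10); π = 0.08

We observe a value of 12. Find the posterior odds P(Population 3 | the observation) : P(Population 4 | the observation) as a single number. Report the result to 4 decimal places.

0.2938

Posterior odds = (P(Z=i) f_i(x)) / (P(Z=j) f_j(x)); the normalising sum cancels.
Evaluate each component's likelihood at the observed value:
  f_1 = 5.59881e-11
  f_2 = 6.13184e-09
  f_3 = 0.0252332
  f_4 = 0.0966374
Posterior odds = (P(Z=3)·f_3) / (P(Z=4)·f_4) = (0.09·0.0252332) / (0.08·0.0966374) = 0.00227099 / 0.00773099 ≈ 0.2938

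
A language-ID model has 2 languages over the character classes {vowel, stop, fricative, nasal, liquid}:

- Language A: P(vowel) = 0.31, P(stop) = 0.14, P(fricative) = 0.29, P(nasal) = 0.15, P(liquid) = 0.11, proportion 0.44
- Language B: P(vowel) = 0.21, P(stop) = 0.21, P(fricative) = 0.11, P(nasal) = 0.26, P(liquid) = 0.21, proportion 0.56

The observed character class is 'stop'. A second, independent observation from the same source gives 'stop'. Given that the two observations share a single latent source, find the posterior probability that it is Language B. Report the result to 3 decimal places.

0.741

The responsibility of component k is π_k f_k(x) divided by Σ_j π_j f_j(x).
Since both observations come from the same component, the likelihood for component k is f_k(x₁)·f_k(x₂).
  f_A = [P(stop | comp) = 0.14] × [0.14] = 0.0196
  f_B = [P(stop | comp) = 0.21] × [0.21] = 0.0441
Weight by the priors:
  π_A·f_A = 0.44 × 0.0196 = 0.008624
  π_B·f_B = 0.56 × 0.0441 = 0.024696
Sum: 0.008624 + 0.024696 = 0.03332
P(Language B | x₁,x₂) = 0.024696 / 0.03332 ≈ 0.741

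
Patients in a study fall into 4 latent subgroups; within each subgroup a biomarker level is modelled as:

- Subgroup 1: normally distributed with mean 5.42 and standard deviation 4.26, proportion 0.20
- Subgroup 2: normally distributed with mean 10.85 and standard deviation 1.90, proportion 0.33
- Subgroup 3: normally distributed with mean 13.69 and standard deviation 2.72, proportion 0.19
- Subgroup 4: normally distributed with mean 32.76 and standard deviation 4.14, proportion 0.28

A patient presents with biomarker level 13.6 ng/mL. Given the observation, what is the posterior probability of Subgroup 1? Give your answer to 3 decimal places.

0.054

Posterior ∝ prior × likelihood, so P(k | x) ∝ π_k f_k(x); normalise over all components.
Component likelihoods at x = 13.6 ng/mL:
  f_1 = 0.0148201
  f_2 = 0.0736648
  f_3 = 0.14659
  f_4 = 2.15242e-06
Multiply by the mixture weights:
  π_1·f_1 = 0.20 × 0.0148201 = 0.00296403
  π_2·f_2 = 0.33 × 0.0736648 = 0.0243094
  π_3·f_3 = 0.19 × 0.14659 = 0.027852
  π_4·f_4 = 0.28 × 2.15242e-06 = 6.02679e-07
Evidence: 0.00296403 + 0.0243094 + 0.027852 + 6.02679e-07 = 0.0551261
Responsibility of Subgroup 1: 0.00296403 / 0.0551261 ≈ 0.054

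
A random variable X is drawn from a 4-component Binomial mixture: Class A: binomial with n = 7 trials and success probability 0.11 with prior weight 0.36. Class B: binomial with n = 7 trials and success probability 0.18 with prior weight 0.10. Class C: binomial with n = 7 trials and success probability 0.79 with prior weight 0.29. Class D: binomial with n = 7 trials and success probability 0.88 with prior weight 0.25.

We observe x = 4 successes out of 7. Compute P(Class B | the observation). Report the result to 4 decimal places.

By Bayes' theorem, P(k | x) = w_k f_k(x) / Σ_j w_j f_j(x).
Evaluate each component's likelihood at the observed value:
  p_A = 0.00361251
  p_B = 0.0202581
  p_C = 0.126251
  p_D = 0.0362696
Unnormalised posteriors:
  w_A·p_A = 0.36 × 0.00361251 = 0.0013005
  w_B·p_B = 0.10 × 0.0202581 = 0.00202581
  w_C·p_C = 0.29 × 0.126251 = 0.0366127
  w_D·p_D = 0.25 × 0.0362696 = 0.00906739
Normaliser: 0.0013005 + 0.00202581 + 0.0366127 + 0.00906739 = 0.0490065
So the posterior for Class B is 0.00202581 / 0.0490065 ≈ 0.0413.

0.0413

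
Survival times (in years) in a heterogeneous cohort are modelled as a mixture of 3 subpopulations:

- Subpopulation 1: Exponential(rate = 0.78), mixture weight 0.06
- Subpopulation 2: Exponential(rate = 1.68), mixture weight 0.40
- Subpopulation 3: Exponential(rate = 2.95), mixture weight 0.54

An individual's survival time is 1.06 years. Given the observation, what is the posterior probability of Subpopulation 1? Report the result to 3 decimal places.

The responsibility of component k is w_k f_k(x) divided by Σ_j w_j f_j(x).
Exponential densities:
  L_1 = 0.78·e^(−0.78·1.06) = 0.78·e^(−0.8268) = 0.341209
  L_2 = 1.68·e^(−1.68·1.06) = 1.68·e^(−1.7808) = 0.283086
  L_3 = 2.95·e^(−2.95·1.06) = 2.95·e^(−3.1270) = 0.129355
Unnormalised posteriors:
  w_1·L_1 = 0.06 × 0.341209 = 0.0204725
  w_2·L_2 = 0.40 × 0.283086 = 0.113234
  w_3·L_3 = 0.54 × 0.129355 = 0.0698517
Marginal: 0.0204725 + 0.113234 + 0.0698517 = 0.203558
So the posterior for Subpopulation 1 is 0.0204725 / 0.203558 ≈ 0.101.

0.101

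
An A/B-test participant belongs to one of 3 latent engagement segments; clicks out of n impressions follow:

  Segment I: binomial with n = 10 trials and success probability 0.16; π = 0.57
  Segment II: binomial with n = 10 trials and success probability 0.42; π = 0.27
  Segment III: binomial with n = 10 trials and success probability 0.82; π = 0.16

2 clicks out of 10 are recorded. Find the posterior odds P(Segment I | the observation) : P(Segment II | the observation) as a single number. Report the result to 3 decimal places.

5.930

Only the two components matter; the odds are (P(Z=i) f_i(x)) / (P(Z=j) f_j(x)).
Component likelihoods at x = 2 clicks out of 10:
  L_I = 0.285553
  L_II = 0.101656
  L_III = 3.33442e-05
0.162765 / 0.0274472 ≈ 5.930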